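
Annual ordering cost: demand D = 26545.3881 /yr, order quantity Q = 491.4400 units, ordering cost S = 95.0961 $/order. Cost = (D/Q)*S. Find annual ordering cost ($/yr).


Number of orders = D/Q = 54.0155
Cost = 54.0155 * 95.0961 = 5136.6655

5136.6655 $/yr


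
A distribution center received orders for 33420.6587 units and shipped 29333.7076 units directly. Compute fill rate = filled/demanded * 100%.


FR = 29333.7076 / 33420.6587 * 100 = 87.7712

87.7712%


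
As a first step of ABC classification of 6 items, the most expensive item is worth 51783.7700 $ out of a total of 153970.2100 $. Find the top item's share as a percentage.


Top item = 51783.7700
Total = 153970.2100
Percentage = 51783.7700 / 153970.2100 * 100 = 33.6323

33.6323%


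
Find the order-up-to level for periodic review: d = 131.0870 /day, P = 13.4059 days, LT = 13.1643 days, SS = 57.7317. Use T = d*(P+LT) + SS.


P + LT = 26.5702
d*(P+LT) = 131.0870 * 26.5702 = 3483.0078
T = 3483.0078 + 57.7317 = 3540.7395

3540.7395 units


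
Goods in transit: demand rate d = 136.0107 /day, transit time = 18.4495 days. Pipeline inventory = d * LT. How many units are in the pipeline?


Pipeline = 136.0107 * 18.4495 = 2509.3294

2509.3294 units


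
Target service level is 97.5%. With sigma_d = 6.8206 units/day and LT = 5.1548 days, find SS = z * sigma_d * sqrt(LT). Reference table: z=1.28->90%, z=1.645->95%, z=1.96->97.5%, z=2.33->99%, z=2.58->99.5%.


From the table, SL = 97.5% corresponds to z = 1.96
sqrt(LT) = sqrt(5.1548) = 2.2704
SS = 1.96 * 6.8206 * 2.2704 = 30.3518

30.3518 units


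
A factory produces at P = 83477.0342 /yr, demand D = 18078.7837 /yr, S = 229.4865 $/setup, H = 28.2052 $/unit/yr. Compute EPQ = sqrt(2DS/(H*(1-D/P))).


1 - D/P = 1 - 0.2166 = 0.7834
H*(1-D/P) = 22.0967
2DS = 8297673.5911
EPQ = sqrt(375515.6520) = 612.7933

612.7933 units


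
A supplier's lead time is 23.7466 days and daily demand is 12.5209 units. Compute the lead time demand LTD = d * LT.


LTD = 12.5209 * 23.7466 = 297.3288

297.3288 units


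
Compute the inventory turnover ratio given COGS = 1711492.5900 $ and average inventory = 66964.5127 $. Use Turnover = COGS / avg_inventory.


Turnover = 1711492.5900 / 66964.5127 = 25.5582

25.5582


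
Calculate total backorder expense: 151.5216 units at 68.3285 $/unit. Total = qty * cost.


Total = 151.5216 * 68.3285 = 10353.2436

10353.2436 $


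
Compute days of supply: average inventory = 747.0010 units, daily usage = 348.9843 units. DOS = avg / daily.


DOS = 747.0010 / 348.9843 = 2.1405

2.1405 days


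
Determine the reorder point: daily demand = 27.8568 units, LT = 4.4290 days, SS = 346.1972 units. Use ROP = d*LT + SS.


d*LT = 27.8568 * 4.4290 = 123.3778
ROP = 123.3778 + 346.1972 = 469.5750

469.5750 units


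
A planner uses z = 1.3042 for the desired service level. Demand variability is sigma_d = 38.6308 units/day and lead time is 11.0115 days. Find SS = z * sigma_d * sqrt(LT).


sqrt(LT) = sqrt(11.0115) = 3.3184
SS = 1.3042 * 38.6308 * 3.3184 = 167.1865

167.1865 units


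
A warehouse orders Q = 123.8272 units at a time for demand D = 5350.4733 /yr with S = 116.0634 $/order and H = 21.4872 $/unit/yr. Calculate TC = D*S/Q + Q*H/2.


Ordering cost = D*S/Q = 5015.0058
Holding cost = Q*H/2 = 1330.3499
TC = 5015.0058 + 1330.3499 = 6345.3557

6345.3557 $/yr


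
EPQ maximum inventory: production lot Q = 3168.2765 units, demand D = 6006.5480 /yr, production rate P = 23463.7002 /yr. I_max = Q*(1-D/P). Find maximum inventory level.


D/P = 0.2560
1 - D/P = 0.7440
I_max = 3168.2765 * 0.7440 = 2357.2192

2357.2192 units


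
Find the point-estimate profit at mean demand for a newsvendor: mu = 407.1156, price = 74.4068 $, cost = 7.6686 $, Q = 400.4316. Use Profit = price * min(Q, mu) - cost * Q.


Sales at mu = min(400.4316, 407.1156) = 400.4316
Revenue = 74.4068 * 400.4316 = 29794.8340
Total cost = 7.6686 * 400.4316 = 3070.7498
Profit = 29794.8340 - 3070.7498 = 26724.0842

26724.0842 $


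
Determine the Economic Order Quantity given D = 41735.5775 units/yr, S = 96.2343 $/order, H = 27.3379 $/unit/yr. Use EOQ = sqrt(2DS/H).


2*D*S = 2 * 41735.5775 * 96.2343 = 8032788.1716
2*D*S/H = 293833.4024
EOQ = sqrt(293833.4024) = 542.0640

542.0640 units


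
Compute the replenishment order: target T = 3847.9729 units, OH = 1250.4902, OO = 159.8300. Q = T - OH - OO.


Inventory position = OH + OO = 1250.4902 + 159.8300 = 1410.3202
Q = 3847.9729 - 1410.3202 = 2437.6527

2437.6527 units


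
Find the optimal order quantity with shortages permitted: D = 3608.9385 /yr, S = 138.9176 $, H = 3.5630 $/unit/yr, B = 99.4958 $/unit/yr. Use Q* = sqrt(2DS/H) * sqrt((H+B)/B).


sqrt(2DS/H) = 530.4879
sqrt((H+B)/B) = 1.0177
Q* = 530.4879 * 1.0177 = 539.9029

539.9029 units


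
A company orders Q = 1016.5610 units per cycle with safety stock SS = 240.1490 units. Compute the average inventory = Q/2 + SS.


Q/2 = 508.2805
Avg = 508.2805 + 240.1490 = 748.4295

748.4295 units


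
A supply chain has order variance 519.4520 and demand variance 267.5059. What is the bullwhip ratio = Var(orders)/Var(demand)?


BW = 519.4520 / 267.5059 = 1.9418

1.9418


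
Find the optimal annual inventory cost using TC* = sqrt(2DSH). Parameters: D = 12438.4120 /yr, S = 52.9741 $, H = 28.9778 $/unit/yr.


2*D*S*H = 38187737.7381
TC* = sqrt(38187737.7381) = 6179.6228

6179.6228 $/yr


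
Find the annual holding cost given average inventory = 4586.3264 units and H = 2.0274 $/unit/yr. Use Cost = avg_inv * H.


Cost = 4586.3264 * 2.0274 = 9298.3181

9298.3181 $/yr


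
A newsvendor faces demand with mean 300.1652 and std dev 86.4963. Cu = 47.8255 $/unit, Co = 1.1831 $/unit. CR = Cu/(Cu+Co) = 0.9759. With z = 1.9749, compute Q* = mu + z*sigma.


CR = Cu/(Cu+Co) = 47.8255/(47.8255+1.1831) = 0.9759
z = 1.9749
Q* = 300.1652 + 1.9749 * 86.4963 = 470.9867

470.9867 units


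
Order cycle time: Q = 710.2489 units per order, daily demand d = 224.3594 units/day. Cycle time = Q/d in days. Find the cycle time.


Cycle = 710.2489 / 224.3594 = 3.1657

3.1657 days


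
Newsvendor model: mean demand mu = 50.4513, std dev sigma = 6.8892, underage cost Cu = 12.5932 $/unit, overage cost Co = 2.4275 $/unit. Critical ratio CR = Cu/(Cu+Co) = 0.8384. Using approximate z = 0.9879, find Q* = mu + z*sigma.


CR = Cu/(Cu+Co) = 12.5932/(12.5932+2.4275) = 0.8384
z = 0.9879
Q* = 50.4513 + 0.9879 * 6.8892 = 57.2571

57.2571 units


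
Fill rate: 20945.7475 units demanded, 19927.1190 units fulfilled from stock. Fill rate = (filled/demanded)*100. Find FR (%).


FR = 19927.1190 / 20945.7475 * 100 = 95.1368

95.1368%


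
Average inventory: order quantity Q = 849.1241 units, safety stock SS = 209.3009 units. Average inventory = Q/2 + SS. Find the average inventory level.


Q/2 = 424.5620
Avg = 424.5620 + 209.3009 = 633.8629

633.8629 units


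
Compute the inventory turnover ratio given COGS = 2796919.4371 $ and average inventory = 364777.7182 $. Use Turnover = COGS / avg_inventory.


Turnover = 2796919.4371 / 364777.7182 = 7.6675

7.6675


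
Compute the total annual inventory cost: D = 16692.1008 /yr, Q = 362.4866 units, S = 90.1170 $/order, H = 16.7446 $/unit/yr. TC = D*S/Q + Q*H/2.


Ordering cost = D*S/Q = 4149.7866
Holding cost = Q*H/2 = 3034.8466
TC = 4149.7866 + 3034.8466 = 7184.6332

7184.6332 $/yr


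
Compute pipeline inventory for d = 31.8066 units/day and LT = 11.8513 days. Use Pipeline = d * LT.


Pipeline = 31.8066 * 11.8513 = 376.9496

376.9496 units


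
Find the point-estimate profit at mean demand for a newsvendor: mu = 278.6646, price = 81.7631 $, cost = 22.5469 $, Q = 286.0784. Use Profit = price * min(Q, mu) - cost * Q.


Sales at mu = min(286.0784, 278.6646) = 278.6646
Revenue = 81.7631 * 278.6646 = 22784.4816
Total cost = 22.5469 * 286.0784 = 6450.1811
Profit = 22784.4816 - 6450.1811 = 16334.3005

16334.3005 $


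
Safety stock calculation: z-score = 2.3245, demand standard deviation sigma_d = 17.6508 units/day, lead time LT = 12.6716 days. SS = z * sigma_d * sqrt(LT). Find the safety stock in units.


sqrt(LT) = sqrt(12.6716) = 3.5597
SS = 2.3245 * 17.6508 * 3.5597 = 146.0527

146.0527 units


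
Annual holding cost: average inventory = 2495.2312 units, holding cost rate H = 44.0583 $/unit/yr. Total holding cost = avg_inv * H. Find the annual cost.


Cost = 2495.2312 * 44.0583 = 109935.6448

109935.6448 $/yr


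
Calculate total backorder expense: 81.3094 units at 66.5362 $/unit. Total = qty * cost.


Total = 81.3094 * 66.5362 = 5410.0185

5410.0185 $


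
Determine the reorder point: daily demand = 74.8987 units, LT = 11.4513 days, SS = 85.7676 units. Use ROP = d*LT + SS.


d*LT = 74.8987 * 11.4513 = 857.6875
ROP = 857.6875 + 85.7676 = 943.4551

943.4551 units


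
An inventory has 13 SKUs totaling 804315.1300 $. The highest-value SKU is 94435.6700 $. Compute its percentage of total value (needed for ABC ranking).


Top item = 94435.6700
Total = 804315.1300
Percentage = 94435.6700 / 804315.1300 * 100 = 11.7411

11.7411%


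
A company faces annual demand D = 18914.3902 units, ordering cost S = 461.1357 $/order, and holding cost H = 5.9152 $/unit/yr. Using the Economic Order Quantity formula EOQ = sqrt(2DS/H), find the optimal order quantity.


2*D*S = 2 * 18914.3902 * 461.1357 = 17444201.1299
2*D*S/H = 2949046.7152
EOQ = sqrt(2949046.7152) = 1717.2789

1717.2789 units


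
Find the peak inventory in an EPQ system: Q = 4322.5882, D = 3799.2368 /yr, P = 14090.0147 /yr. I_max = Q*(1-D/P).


D/P = 0.2696
1 - D/P = 0.7304
I_max = 4322.5882 * 0.7304 = 3157.0439

3157.0439 units


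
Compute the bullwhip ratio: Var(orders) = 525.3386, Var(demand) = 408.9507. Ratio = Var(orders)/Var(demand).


BW = 525.3386 / 408.9507 = 1.2846

1.2846


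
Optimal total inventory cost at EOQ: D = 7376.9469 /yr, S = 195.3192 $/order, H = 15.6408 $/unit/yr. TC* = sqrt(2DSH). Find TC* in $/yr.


2*D*S*H = 45072386.3732
TC* = sqrt(45072386.3732) = 6713.5971

6713.5971 $/yr


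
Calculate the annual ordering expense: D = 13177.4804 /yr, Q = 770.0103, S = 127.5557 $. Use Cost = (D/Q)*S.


Number of orders = D/Q = 17.1134
Cost = 17.1134 * 127.5557 = 2182.9094

2182.9094 $/yr


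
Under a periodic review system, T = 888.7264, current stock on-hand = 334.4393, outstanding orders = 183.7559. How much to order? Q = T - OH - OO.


Inventory position = OH + OO = 334.4393 + 183.7559 = 518.1952
Q = 888.7264 - 518.1952 = 370.5312

370.5312 units


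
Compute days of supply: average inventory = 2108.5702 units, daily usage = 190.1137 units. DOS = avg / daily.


DOS = 2108.5702 / 190.1137 = 11.0911

11.0911 days


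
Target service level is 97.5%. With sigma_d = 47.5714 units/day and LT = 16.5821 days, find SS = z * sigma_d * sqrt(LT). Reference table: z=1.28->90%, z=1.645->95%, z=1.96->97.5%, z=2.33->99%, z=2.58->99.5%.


From the table, SL = 97.5% corresponds to z = 1.96
sqrt(LT) = sqrt(16.5821) = 4.0721
SS = 1.96 * 47.5714 * 4.0721 = 379.6835

379.6835 units


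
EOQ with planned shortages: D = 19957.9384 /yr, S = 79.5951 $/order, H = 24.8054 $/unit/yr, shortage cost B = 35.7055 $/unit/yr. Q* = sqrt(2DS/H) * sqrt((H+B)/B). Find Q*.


sqrt(2DS/H) = 357.8845
sqrt((H+B)/B) = 1.3018
Q* = 357.8845 * 1.3018 = 465.8994

465.8994 units


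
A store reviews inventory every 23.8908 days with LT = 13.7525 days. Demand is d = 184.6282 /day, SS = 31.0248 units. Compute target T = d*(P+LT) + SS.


P + LT = 37.6433
d*(P+LT) = 184.6282 * 37.6433 = 6950.0147
T = 6950.0147 + 31.0248 = 6981.0395

6981.0395 units


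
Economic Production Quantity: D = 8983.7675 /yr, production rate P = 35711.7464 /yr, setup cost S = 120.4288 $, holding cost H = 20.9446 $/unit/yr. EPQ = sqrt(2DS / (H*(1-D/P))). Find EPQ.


1 - D/P = 1 - 0.2516 = 0.7484
H*(1-D/P) = 15.6757
2DS = 2163808.6790
EPQ = sqrt(138035.8064) = 371.5317

371.5317 units


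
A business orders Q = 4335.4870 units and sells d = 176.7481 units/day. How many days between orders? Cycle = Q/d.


Cycle = 4335.4870 / 176.7481 = 24.5292

24.5292 days


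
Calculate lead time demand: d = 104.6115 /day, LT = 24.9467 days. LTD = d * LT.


LTD = 104.6115 * 24.9467 = 2609.7117

2609.7117 units


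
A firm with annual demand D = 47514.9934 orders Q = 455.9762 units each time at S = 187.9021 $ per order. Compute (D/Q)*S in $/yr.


Number of orders = D/Q = 104.2050
Cost = 104.2050 * 187.9021 = 19580.3356

19580.3356 $/yr


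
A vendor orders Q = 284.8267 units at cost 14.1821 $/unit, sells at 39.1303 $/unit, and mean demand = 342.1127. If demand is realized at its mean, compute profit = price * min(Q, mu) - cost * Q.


Sales at mu = min(284.8267, 342.1127) = 284.8267
Revenue = 39.1303 * 284.8267 = 11145.3542
Total cost = 14.1821 * 284.8267 = 4039.4407
Profit = 11145.3542 - 4039.4407 = 7105.9135

7105.9135 $


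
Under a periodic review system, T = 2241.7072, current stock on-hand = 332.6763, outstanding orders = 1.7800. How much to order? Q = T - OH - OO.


Inventory position = OH + OO = 332.6763 + 1.7800 = 334.4563
Q = 2241.7072 - 334.4563 = 1907.2509

1907.2509 units


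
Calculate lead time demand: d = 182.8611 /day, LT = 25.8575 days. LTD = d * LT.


LTD = 182.8611 * 25.8575 = 4728.3309

4728.3309 units


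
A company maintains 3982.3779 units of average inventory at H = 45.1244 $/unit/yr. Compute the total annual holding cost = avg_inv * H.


Cost = 3982.3779 * 45.1244 = 179702.4133

179702.4133 $/yr


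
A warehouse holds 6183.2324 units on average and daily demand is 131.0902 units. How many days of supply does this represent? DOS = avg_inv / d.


DOS = 6183.2324 / 131.0902 = 47.1678

47.1678 days


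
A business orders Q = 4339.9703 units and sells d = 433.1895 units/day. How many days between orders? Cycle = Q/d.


Cycle = 4339.9703 / 433.1895 = 10.0186

10.0186 days


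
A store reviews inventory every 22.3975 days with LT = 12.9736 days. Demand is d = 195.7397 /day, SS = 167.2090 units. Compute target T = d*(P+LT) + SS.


P + LT = 35.3711
d*(P+LT) = 195.7397 * 35.3711 = 6923.5285
T = 6923.5285 + 167.2090 = 7090.7375

7090.7375 units


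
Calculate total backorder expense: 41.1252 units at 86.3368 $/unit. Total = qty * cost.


Total = 41.1252 * 86.3368 = 3550.6182

3550.6182 $


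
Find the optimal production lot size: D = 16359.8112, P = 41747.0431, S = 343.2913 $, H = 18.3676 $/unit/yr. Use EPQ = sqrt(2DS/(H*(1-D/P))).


1 - D/P = 1 - 0.3919 = 0.6081
H*(1-D/P) = 11.1697
2DS = 11232361.7092
EPQ = sqrt(1005608.7360) = 1002.8004

1002.8004 units


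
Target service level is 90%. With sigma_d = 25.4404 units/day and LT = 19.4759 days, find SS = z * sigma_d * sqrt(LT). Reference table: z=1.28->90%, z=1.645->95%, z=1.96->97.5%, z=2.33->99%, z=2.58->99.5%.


From the table, SL = 90% corresponds to z = 1.28
sqrt(LT) = sqrt(19.4759) = 4.4132
SS = 1.28 * 25.4404 * 4.4132 = 143.7086

143.7086 units


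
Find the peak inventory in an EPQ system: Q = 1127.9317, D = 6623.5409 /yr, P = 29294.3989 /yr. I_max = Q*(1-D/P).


D/P = 0.2261
1 - D/P = 0.7739
I_max = 1127.9317 * 0.7739 = 872.9034

872.9034 units


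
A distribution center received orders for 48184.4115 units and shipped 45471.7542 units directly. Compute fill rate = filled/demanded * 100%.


FR = 45471.7542 / 48184.4115 * 100 = 94.3703

94.3703%


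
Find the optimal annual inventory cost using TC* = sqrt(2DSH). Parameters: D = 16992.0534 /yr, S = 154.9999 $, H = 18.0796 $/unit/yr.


2*D*S*H = 95234892.4398
TC* = sqrt(95234892.4398) = 9758.8366

9758.8366 $/yr


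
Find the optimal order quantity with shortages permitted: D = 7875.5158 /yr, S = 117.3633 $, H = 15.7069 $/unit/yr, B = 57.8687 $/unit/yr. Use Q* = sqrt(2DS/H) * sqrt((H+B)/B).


sqrt(2DS/H) = 343.0642
sqrt((H+B)/B) = 1.1276
Q* = 343.0642 * 1.1276 = 386.8303

386.8303 units


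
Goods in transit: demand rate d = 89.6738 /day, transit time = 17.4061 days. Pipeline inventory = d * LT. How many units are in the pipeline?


Pipeline = 89.6738 * 17.4061 = 1560.8711

1560.8711 units


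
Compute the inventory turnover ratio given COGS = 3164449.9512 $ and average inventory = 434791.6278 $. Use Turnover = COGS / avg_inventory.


Turnover = 3164449.9512 / 434791.6278 = 7.2781

7.2781


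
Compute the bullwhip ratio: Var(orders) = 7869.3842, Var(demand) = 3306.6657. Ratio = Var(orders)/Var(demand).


BW = 7869.3842 / 3306.6657 = 2.3799

2.3799


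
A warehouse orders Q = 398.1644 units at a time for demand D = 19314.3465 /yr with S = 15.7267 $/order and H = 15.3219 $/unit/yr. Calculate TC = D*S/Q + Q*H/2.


Ordering cost = D*S/Q = 762.8782
Holding cost = Q*H/2 = 3050.3176
TC = 762.8782 + 3050.3176 = 3813.1957

3813.1957 $/yr


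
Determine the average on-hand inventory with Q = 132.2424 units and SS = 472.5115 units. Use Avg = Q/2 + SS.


Q/2 = 66.1212
Avg = 66.1212 + 472.5115 = 538.6327

538.6327 units


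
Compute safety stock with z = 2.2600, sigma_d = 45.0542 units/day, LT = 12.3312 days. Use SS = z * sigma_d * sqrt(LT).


sqrt(LT) = sqrt(12.3312) = 3.5116
SS = 2.2600 * 45.0542 * 3.5116 = 357.5579

357.5579 units


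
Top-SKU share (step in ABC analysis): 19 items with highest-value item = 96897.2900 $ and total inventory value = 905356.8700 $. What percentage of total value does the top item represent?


Top item = 96897.2900
Total = 905356.8700
Percentage = 96897.2900 / 905356.8700 * 100 = 10.7027

10.7027%


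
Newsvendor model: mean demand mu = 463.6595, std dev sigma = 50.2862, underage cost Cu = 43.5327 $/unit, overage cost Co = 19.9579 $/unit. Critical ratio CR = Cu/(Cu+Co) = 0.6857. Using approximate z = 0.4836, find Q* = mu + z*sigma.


CR = Cu/(Cu+Co) = 43.5327/(43.5327+19.9579) = 0.6857
z = 0.4836
Q* = 463.6595 + 0.4836 * 50.2862 = 487.9779

487.9779 units


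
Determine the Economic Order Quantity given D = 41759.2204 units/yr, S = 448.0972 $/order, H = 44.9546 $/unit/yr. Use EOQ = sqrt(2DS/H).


2*D*S = 2 * 41759.2204 * 448.0972 = 37424379.4708
2*D*S/H = 832492.7698
EOQ = sqrt(832492.7698) = 912.4104

912.4104 units


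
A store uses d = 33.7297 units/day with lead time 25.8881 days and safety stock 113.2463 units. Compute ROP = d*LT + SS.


d*LT = 33.7297 * 25.8881 = 873.1978
ROP = 873.1978 + 113.2463 = 986.4441

986.4441 units


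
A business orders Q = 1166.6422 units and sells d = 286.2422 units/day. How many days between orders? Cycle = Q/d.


Cycle = 1166.6422 / 286.2422 = 4.0757

4.0757 days


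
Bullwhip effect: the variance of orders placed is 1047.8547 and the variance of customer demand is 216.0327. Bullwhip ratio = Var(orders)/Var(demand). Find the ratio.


BW = 1047.8547 / 216.0327 = 4.8504

4.8504


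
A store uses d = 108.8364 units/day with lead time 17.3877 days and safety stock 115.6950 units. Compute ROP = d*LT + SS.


d*LT = 108.8364 * 17.3877 = 1892.4147
ROP = 1892.4147 + 115.6950 = 2008.1097

2008.1097 units


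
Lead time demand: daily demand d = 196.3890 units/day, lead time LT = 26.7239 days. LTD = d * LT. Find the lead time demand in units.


LTD = 196.3890 * 26.7239 = 5248.2800

5248.2800 units


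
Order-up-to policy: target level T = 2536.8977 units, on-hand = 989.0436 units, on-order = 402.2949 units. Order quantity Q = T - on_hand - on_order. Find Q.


Inventory position = OH + OO = 989.0436 + 402.2949 = 1391.3385
Q = 2536.8977 - 1391.3385 = 1145.5592

1145.5592 units


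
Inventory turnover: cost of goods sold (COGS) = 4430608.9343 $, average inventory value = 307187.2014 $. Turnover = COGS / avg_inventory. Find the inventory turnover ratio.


Turnover = 4430608.9343 / 307187.2014 = 14.4232

14.4232


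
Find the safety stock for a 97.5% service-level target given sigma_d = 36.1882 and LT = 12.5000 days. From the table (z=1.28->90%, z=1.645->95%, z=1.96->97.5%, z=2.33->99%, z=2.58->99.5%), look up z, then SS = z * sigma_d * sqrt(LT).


From the table, SL = 97.5% corresponds to z = 1.96
sqrt(LT) = sqrt(12.5000) = 3.5355
SS = 1.96 * 36.1882 * 3.5355 = 250.7714

250.7714 units


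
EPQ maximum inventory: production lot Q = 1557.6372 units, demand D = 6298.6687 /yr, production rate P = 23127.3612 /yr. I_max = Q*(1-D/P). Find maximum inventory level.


D/P = 0.2723
1 - D/P = 0.7277
I_max = 1557.6372 * 0.7277 = 1133.4193

1133.4193 units


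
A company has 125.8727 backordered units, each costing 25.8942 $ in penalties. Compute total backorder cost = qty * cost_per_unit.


Total = 125.8727 * 25.8942 = 3259.3729

3259.3729 $


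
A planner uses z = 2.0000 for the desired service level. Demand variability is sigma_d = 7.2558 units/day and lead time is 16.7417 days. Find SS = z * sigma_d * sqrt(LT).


sqrt(LT) = sqrt(16.7417) = 4.0917
SS = 2.0000 * 7.2558 * 4.0917 = 59.3766

59.3766 units


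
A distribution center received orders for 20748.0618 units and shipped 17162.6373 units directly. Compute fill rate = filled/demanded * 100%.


FR = 17162.6373 / 20748.0618 * 100 = 82.7192

82.7192%


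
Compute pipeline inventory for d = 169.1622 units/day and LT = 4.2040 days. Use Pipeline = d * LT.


Pipeline = 169.1622 * 4.2040 = 711.1579

711.1579 units


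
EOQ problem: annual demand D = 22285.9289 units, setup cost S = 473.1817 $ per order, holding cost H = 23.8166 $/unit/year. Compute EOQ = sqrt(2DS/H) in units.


2*D*S = 2 * 22285.9289 * 473.1817 = 21090587.4460
2*D*S/H = 885541.4898
EOQ = sqrt(885541.4898) = 941.0321

941.0321 units


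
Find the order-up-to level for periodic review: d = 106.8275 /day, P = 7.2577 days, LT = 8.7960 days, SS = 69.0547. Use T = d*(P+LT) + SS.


P + LT = 16.0537
d*(P+LT) = 106.8275 * 16.0537 = 1714.9766
T = 1714.9766 + 69.0547 = 1784.0313

1784.0313 units


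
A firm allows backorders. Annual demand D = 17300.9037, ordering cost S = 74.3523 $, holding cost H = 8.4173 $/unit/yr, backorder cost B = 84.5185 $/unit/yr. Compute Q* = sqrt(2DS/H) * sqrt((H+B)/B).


sqrt(2DS/H) = 552.8537
sqrt((H+B)/B) = 1.0486
Q* = 552.8537 * 1.0486 = 579.7301

579.7301 units


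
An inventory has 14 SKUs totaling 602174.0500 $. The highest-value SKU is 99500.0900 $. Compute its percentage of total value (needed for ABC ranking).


Top item = 99500.0900
Total = 602174.0500
Percentage = 99500.0900 / 602174.0500 * 100 = 16.5235

16.5235%


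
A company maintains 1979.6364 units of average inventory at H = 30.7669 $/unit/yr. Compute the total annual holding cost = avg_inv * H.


Cost = 1979.6364 * 30.7669 = 60907.2752

60907.2752 $/yr


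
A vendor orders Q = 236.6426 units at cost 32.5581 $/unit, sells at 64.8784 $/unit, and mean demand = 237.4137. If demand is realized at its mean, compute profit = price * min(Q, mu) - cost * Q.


Sales at mu = min(236.6426, 237.4137) = 236.6426
Revenue = 64.8784 * 236.6426 = 15352.9933
Total cost = 32.5581 * 236.6426 = 7704.6334
Profit = 15352.9933 - 7704.6334 = 7648.3598

7648.3598 $


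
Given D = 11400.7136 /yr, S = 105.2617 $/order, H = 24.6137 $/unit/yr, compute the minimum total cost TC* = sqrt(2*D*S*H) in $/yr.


2*D*S*H = 59075759.5444
TC* = sqrt(59075759.5444) = 7686.0757

7686.0757 $/yr


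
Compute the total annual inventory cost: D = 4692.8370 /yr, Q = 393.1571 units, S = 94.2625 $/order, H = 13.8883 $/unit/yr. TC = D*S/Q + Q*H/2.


Ordering cost = D*S/Q = 1125.1445
Holding cost = Q*H/2 = 2730.1419
TC = 1125.1445 + 2730.1419 = 3855.2864

3855.2864 $/yr


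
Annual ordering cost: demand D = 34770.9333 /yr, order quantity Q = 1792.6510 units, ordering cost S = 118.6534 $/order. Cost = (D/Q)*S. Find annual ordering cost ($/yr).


Number of orders = D/Q = 19.3964
Cost = 19.3964 * 118.6534 = 2301.4460

2301.4460 $/yr


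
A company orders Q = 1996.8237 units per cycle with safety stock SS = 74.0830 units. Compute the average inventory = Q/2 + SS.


Q/2 = 998.4118
Avg = 998.4118 + 74.0830 = 1072.4949

1072.4949 units


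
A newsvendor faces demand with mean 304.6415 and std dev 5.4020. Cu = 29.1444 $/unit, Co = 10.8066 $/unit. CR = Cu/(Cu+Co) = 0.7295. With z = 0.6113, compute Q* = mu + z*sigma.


CR = Cu/(Cu+Co) = 29.1444/(29.1444+10.8066) = 0.7295
z = 0.6113
Q* = 304.6415 + 0.6113 * 5.4020 = 307.9437

307.9437 units


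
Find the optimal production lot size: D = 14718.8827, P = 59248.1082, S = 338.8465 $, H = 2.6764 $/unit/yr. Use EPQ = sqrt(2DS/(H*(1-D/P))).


1 - D/P = 1 - 0.2484 = 0.7516
H*(1-D/P) = 2.0115
2DS = 9974883.7736
EPQ = sqrt(4958909.3478) = 2226.8609

2226.8609 units


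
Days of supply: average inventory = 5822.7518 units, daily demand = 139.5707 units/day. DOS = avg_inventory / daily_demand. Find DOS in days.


DOS = 5822.7518 / 139.5707 = 41.7190

41.7190 days


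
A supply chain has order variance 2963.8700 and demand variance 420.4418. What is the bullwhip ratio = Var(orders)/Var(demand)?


BW = 2963.8700 / 420.4418 = 7.0494

7.0494


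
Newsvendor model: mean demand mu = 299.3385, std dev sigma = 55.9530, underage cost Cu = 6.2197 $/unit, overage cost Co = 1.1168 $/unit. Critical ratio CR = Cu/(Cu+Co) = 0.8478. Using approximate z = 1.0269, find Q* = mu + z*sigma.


CR = Cu/(Cu+Co) = 6.2197/(6.2197+1.1168) = 0.8478
z = 1.0269
Q* = 299.3385 + 1.0269 * 55.9530 = 356.7966

356.7966 units


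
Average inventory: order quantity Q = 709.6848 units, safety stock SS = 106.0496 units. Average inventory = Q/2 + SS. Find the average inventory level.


Q/2 = 354.8424
Avg = 354.8424 + 106.0496 = 460.8920

460.8920 units


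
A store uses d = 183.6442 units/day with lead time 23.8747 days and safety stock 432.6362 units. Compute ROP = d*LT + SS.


d*LT = 183.6442 * 23.8747 = 4384.4502
ROP = 4384.4502 + 432.6362 = 4817.0864

4817.0864 units


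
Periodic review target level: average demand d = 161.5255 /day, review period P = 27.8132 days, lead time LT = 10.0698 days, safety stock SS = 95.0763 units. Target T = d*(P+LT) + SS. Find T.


P + LT = 37.8830
d*(P+LT) = 161.5255 * 37.8830 = 6119.0705
T = 6119.0705 + 95.0763 = 6214.1468

6214.1468 units


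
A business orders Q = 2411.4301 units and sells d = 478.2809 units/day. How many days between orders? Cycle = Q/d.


Cycle = 2411.4301 / 478.2809 = 5.0419

5.0419 days


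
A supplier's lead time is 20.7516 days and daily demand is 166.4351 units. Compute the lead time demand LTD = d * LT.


LTD = 166.4351 * 20.7516 = 3453.7946

3453.7946 units


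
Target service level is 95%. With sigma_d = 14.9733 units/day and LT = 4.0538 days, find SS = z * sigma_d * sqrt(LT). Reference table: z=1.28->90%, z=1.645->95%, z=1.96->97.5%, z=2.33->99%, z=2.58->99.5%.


From the table, SL = 95% corresponds to z = 1.645
sqrt(LT) = sqrt(4.0538) = 2.0134
SS = 1.645 * 14.9733 * 2.0134 = 49.5923

49.5923 units


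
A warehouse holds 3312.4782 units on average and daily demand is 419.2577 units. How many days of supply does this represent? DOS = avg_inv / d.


DOS = 3312.4782 / 419.2577 = 7.9008

7.9008 days


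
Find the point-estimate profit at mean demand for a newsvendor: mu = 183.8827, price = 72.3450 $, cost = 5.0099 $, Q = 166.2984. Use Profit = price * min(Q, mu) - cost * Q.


Sales at mu = min(166.2984, 183.8827) = 166.2984
Revenue = 72.3450 * 166.2984 = 12030.8577
Total cost = 5.0099 * 166.2984 = 833.1384
Profit = 12030.8577 - 833.1384 = 11197.7194

11197.7194 $


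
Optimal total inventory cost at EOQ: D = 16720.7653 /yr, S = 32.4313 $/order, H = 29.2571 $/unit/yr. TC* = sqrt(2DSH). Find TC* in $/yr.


2*D*S*H = 31730855.4283
TC* = sqrt(31730855.4283) = 5633.0148

5633.0148 $/yr


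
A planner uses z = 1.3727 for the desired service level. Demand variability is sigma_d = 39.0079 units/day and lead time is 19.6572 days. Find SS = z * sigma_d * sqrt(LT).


sqrt(LT) = sqrt(19.6572) = 4.4336
SS = 1.3727 * 39.0079 * 4.4336 = 237.4045

237.4045 units


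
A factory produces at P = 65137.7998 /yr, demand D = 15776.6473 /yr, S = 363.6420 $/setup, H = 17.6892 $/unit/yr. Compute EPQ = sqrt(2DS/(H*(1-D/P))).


1 - D/P = 1 - 0.2422 = 0.7578
H*(1-D/P) = 13.4048
2DS = 11474103.1549
EPQ = sqrt(855969.6211) = 925.1863

925.1863 units


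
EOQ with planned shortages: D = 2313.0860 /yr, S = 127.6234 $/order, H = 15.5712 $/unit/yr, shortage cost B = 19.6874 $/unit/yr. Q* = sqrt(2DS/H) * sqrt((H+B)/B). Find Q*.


sqrt(2DS/H) = 194.7220
sqrt((H+B)/B) = 1.3383
Q* = 194.7220 * 1.3383 = 260.5874

260.5874 units


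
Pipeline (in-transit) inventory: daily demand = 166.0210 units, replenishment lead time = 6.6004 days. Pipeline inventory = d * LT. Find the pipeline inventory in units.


Pipeline = 166.0210 * 6.6004 = 1095.8050

1095.8050 units


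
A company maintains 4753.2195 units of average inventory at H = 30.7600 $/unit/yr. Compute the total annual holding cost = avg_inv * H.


Cost = 4753.2195 * 30.7600 = 146209.0318

146209.0318 $/yr


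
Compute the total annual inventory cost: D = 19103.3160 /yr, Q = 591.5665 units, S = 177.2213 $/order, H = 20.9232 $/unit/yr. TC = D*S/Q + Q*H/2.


Ordering cost = D*S/Q = 5722.9652
Holding cost = Q*H/2 = 6188.7321
TC = 5722.9652 + 6188.7321 = 11911.6973

11911.6973 $/yr


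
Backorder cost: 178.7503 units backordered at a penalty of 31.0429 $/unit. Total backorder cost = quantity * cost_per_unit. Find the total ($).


Total = 178.7503 * 31.0429 = 5548.9277

5548.9277 $


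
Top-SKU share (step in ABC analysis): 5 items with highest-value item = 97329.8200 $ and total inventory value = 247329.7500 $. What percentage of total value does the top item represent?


Top item = 97329.8200
Total = 247329.7500
Percentage = 97329.8200 / 247329.7500 * 100 = 39.3522

39.3522%


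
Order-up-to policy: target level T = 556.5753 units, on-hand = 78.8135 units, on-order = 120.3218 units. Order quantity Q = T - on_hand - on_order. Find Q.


Inventory position = OH + OO = 78.8135 + 120.3218 = 199.1353
Q = 556.5753 - 199.1353 = 357.4400

357.4400 units


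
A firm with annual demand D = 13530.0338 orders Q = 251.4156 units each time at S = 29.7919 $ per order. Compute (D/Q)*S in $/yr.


Number of orders = D/Q = 53.8154
Cost = 53.8154 * 29.7919 = 1603.2633

1603.2633 $/yr


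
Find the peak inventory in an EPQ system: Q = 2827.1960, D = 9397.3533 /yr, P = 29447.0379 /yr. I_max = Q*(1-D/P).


D/P = 0.3191
1 - D/P = 0.6809
I_max = 2827.1960 * 0.6809 = 1924.9606

1924.9606 units


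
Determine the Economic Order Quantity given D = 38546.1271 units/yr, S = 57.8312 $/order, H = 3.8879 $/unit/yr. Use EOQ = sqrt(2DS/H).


2*D*S = 2 * 38546.1271 * 57.8312 = 4458337.5711
2*D*S/H = 1146721.2560
EOQ = sqrt(1146721.2560) = 1070.8507

1070.8507 units


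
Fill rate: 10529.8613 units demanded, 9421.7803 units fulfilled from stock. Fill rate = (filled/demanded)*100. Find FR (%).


FR = 9421.7803 / 10529.8613 * 100 = 89.4768

89.4768%


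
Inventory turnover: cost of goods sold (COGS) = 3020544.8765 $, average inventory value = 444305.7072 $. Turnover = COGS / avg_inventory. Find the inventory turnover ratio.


Turnover = 3020544.8765 / 444305.7072 = 6.7983

6.7983


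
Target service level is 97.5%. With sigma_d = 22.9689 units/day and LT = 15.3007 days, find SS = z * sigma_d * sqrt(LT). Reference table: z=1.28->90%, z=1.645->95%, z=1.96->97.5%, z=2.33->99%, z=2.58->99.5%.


From the table, SL = 97.5% corresponds to z = 1.96
sqrt(LT) = sqrt(15.3007) = 3.9116
SS = 1.96 * 22.9689 * 3.9116 = 176.0970

176.0970 units


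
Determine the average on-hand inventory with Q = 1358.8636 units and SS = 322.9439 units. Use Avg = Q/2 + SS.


Q/2 = 679.4318
Avg = 679.4318 + 322.9439 = 1002.3757

1002.3757 units


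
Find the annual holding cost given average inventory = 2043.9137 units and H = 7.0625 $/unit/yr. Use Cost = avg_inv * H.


Cost = 2043.9137 * 7.0625 = 14435.1405

14435.1405 $/yr


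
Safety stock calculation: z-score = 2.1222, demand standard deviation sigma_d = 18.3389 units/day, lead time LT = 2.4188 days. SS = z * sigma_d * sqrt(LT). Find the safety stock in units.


sqrt(LT) = sqrt(2.4188) = 1.5552
SS = 2.1222 * 18.3389 * 1.5552 = 60.5285

60.5285 units


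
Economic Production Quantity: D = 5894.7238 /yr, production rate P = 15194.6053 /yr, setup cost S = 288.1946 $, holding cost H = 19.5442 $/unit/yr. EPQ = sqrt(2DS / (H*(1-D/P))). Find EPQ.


1 - D/P = 1 - 0.3879 = 0.6121
H*(1-D/P) = 11.9621
2DS = 3397655.1353
EPQ = sqrt(284036.0116) = 532.9503

532.9503 units


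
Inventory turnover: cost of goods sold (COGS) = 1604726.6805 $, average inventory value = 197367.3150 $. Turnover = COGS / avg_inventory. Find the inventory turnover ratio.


Turnover = 1604726.6805 / 197367.3150 = 8.1307

8.1307


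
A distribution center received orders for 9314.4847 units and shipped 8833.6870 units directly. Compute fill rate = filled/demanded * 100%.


FR = 8833.6870 / 9314.4847 * 100 = 94.8382

94.8382%


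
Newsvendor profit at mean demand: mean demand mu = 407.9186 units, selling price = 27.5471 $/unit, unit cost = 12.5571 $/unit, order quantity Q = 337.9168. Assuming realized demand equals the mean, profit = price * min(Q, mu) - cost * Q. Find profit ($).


Sales at mu = min(337.9168, 407.9186) = 337.9168
Revenue = 27.5471 * 337.9168 = 9308.6279
Total cost = 12.5571 * 337.9168 = 4243.2550
Profit = 9308.6279 - 4243.2550 = 5065.3728

5065.3728 $


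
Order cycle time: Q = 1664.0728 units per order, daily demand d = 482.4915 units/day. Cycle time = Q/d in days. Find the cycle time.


Cycle = 1664.0728 / 482.4915 = 3.4489

3.4489 days


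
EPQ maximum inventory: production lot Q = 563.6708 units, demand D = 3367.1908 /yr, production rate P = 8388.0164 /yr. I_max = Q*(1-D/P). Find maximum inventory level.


D/P = 0.4014
1 - D/P = 0.5986
I_max = 563.6708 * 0.5986 = 337.3971

337.3971 units


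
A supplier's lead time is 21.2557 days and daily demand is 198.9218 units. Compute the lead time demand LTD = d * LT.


LTD = 198.9218 * 21.2557 = 4228.2221

4228.2221 units


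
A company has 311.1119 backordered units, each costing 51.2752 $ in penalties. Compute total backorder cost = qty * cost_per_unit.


Total = 311.1119 * 51.2752 = 15952.3249

15952.3249 $


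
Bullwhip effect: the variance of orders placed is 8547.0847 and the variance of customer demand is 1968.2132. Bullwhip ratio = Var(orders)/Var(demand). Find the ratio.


BW = 8547.0847 / 1968.2132 = 4.3426

4.3426


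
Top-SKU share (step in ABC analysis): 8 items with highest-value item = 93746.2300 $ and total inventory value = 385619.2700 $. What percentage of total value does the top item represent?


Top item = 93746.2300
Total = 385619.2700
Percentage = 93746.2300 / 385619.2700 * 100 = 24.3106

24.3106%


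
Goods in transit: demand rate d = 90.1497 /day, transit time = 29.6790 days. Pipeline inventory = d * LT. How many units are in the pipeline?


Pipeline = 90.1497 * 29.6790 = 2675.5529

2675.5529 units


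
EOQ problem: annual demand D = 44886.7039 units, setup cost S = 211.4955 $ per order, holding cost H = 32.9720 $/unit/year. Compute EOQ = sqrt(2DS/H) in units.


2*D*S = 2 * 44886.7039 * 211.4955 = 18986671.7694
2*D*S/H = 575842.2834
EOQ = sqrt(575842.2834) = 758.8427

758.8427 units


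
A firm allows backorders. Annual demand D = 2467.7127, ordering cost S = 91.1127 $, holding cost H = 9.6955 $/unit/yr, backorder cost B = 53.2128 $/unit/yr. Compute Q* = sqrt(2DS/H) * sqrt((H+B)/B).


sqrt(2DS/H) = 215.3608
sqrt((H+B)/B) = 1.0873
Q* = 215.3608 * 1.0873 = 234.1599

234.1599 units


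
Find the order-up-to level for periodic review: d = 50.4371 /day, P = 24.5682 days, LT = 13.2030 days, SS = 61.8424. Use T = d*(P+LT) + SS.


P + LT = 37.7712
d*(P+LT) = 50.4371 * 37.7712 = 1905.0698
T = 1905.0698 + 61.8424 = 1966.9122

1966.9122 units


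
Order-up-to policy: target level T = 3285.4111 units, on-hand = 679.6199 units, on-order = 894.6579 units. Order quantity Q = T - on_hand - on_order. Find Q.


Inventory position = OH + OO = 679.6199 + 894.6579 = 1574.2778
Q = 3285.4111 - 1574.2778 = 1711.1333

1711.1333 units


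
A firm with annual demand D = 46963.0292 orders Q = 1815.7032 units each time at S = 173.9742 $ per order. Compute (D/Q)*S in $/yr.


Number of orders = D/Q = 25.8649
Cost = 25.8649 * 173.9742 = 4499.8298

4499.8298 $/yr


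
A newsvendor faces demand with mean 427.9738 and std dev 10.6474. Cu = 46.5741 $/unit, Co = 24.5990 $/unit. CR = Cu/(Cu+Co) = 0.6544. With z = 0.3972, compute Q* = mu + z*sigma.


CR = Cu/(Cu+Co) = 46.5741/(46.5741+24.5990) = 0.6544
z = 0.3972
Q* = 427.9738 + 0.3972 * 10.6474 = 432.2029

432.2029 units


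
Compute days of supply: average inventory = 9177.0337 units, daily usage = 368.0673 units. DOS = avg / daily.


DOS = 9177.0337 / 368.0673 = 24.9330

24.9330 days


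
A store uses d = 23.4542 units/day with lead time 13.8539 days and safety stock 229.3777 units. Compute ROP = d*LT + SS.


d*LT = 23.4542 * 13.8539 = 324.9321
ROP = 324.9321 + 229.3777 = 554.3098

554.3098 units


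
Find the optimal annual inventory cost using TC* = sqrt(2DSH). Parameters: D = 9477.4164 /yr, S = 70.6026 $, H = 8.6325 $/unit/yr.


2*D*S*H = 11552533.5785
TC* = sqrt(11552533.5785) = 3398.9018

3398.9018 $/yr


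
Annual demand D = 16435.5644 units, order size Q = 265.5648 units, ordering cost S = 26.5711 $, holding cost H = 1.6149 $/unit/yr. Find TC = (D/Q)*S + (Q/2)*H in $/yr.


Ordering cost = D*S/Q = 1644.4613
Holding cost = Q*H/2 = 214.4303
TC = 1644.4613 + 214.4303 = 1858.8916

1858.8916 $/yr


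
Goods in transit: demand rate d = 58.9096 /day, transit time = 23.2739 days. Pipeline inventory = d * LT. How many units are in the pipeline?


Pipeline = 58.9096 * 23.2739 = 1371.0561

1371.0561 units


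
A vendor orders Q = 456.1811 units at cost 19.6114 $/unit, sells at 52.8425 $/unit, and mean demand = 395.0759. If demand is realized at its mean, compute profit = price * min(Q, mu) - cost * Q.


Sales at mu = min(456.1811, 395.0759) = 395.0759
Revenue = 52.8425 * 395.0759 = 20876.7982
Total cost = 19.6114 * 456.1811 = 8946.3500
Profit = 20876.7982 - 8946.3500 = 11930.4482

11930.4482 $


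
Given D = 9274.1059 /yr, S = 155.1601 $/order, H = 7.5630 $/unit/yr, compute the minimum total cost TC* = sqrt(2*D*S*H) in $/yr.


2*D*S*H = 21765878.3539
TC* = sqrt(21765878.3539) = 4665.3916

4665.3916 $/yr


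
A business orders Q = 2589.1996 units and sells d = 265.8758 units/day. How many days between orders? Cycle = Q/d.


Cycle = 2589.1996 / 265.8758 = 9.7384

9.7384 days


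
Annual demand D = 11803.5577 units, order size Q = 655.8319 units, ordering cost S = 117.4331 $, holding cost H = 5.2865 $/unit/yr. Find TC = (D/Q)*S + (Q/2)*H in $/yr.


Ordering cost = D*S/Q = 2113.5422
Holding cost = Q*H/2 = 1733.5277
TC = 2113.5422 + 1733.5277 = 3847.0698

3847.0698 $/yr


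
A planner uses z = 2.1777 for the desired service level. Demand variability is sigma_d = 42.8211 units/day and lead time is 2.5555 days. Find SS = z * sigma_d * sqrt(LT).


sqrt(LT) = sqrt(2.5555) = 1.5986
SS = 2.1777 * 42.8211 * 1.5986 = 149.0712

149.0712 units


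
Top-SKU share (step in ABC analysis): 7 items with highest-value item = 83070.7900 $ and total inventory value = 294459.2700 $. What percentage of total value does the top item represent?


Top item = 83070.7900
Total = 294459.2700
Percentage = 83070.7900 / 294459.2700 * 100 = 28.2113

28.2113%


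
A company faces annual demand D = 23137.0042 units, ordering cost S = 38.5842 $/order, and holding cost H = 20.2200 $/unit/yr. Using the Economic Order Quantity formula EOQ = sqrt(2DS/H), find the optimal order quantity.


2*D*S = 2 * 23137.0042 * 38.5842 = 1785445.5949
2*D*S/H = 88300.9691
EOQ = sqrt(88300.9691) = 297.1548

297.1548 units
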